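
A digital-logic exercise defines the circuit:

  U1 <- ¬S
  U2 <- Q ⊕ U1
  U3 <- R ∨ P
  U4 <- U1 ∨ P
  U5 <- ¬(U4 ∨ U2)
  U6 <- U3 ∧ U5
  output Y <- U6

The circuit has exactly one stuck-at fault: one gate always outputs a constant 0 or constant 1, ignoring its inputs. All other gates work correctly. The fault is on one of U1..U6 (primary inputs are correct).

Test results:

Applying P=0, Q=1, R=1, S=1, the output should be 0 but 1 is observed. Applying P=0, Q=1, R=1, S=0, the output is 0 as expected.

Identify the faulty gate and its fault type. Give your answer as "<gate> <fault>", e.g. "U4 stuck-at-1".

U2 stuck-at-0

Fault-free values for test 1 (P=0, Q=1, R=1, S=1): U1=0, U2=1, U3=1, U4=0, U5=0, U6=0, giving Y=0. Observed 1.
Test 1: faults giving observed 1 are {U2 stuck-at-0, U5 stuck-at-1, U6 stuck-at-1}.
Test 2 (P=0, Q=1, R=1, S=0): fault-free U1=1, U2=0, U3=1, U4=1, U5=0, U6=0 → 0; observed 0. Eliminates U5 stuck-at-1, U6 stuck-at-1.
Only U2 stuck-at-0 is consistent with every test.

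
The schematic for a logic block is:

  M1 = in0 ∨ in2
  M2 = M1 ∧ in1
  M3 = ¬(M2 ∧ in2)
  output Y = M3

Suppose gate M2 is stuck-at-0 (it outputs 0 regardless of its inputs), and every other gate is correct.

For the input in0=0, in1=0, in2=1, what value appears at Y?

Propagate with M2 forced: M1=1, M2=0 [stuck-at-0], M3=1.
So Y = 1. (Same as the fault-free value — the fault is masked on this input.)

1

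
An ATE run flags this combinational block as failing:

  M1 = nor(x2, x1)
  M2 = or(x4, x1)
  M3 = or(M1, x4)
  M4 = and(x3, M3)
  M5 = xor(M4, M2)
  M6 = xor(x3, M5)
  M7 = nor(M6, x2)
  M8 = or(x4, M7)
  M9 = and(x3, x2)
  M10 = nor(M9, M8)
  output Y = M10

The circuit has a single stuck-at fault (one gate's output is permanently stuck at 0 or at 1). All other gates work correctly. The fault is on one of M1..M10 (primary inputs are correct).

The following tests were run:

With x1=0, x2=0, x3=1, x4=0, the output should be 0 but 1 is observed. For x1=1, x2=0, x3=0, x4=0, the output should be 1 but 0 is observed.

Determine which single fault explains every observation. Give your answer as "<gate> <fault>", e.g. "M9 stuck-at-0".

M5 stuck-at-0

Fault-free values for test 1 (x1=0, x2=0, x3=1, x4=0): M1=1, M2=0, M3=1, M4=1, M5=1, M6=0, M7=1, M8=1, M9=0, M10=0, giving Y=0. Observed 1.
Test 1: faults giving observed 1 are {M1 stuck-at-0, M2 stuck-at-1, M3 stuck-at-0, M4 stuck-at-0, M5 stuck-at-0, M6 stuck-at-1, M7 stuck-at-0, M8 stuck-at-0, M10 stuck-at-1}.
Test 2 (x1=1, x2=0, x3=0, x4=0): fault-free M1=0, M2=1, M3=0, M4=0, M5=1, M6=1, M7=0, M8=0, M9=0, M10=1 → 1; observed 0. Eliminates M1 stuck-at-0, M2 stuck-at-1, M3 stuck-at-0, M4 stuck-at-0, M6 stuck-at-1, M7 stuck-at-0, M8 stuck-at-0, M10 stuck-at-1.
Only M5 stuck-at-0 is consistent with every test.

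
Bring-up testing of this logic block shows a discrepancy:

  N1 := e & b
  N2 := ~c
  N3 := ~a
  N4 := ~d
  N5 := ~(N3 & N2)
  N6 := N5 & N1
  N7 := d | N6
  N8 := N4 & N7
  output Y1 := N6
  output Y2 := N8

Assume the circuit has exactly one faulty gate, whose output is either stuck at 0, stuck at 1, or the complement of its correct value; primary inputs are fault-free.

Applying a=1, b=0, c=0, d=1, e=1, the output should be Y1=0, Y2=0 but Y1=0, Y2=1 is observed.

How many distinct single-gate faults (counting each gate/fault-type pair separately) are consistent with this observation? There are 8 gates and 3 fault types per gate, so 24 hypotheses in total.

4

Fault-free: N1=0, N2=1, N3=0, N4=0, N5=1, N6=0, N7=1, N8=0 → Y1=0, Y2=0. Observed Y1=0, Y2=1.
  N1: none of the 3 fault types match ✗
  N2: none of the 3 fault types match ✗
  N3: none of the 3 fault types match ✗
  N4: stuck-at-1, inverted output ✓; others ✗
  N5: none of the 3 fault types match ✗
  N6: none of the 3 fault types match ✗
  N7: none of the 3 fault types match ✗
  N8: stuck-at-1, inverted output ✓; others ✗
Consistent faults: {N4 stuck-at-1, N4 inverted output, N8 stuck-at-1, N8 inverted output} — 4 in all.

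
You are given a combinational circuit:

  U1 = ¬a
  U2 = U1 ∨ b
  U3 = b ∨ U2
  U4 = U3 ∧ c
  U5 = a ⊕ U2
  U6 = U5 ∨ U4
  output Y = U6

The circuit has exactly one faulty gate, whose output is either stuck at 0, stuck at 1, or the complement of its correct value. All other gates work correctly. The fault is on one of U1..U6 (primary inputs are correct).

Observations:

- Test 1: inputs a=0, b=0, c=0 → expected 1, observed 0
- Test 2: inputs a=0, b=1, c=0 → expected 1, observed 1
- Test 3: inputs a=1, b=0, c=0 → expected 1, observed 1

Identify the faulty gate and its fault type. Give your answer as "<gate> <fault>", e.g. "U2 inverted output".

U1 stuck-at-0

Fault-free values for test 1 (a=0, b=0, c=0): U1=1, U2=1, U3=1, U4=0, U5=1, U6=1, giving Y=1. Observed 0.
Test 1: faults giving observed 0 are {U1 stuck-at-0, U1 inverted output, U2 stuck-at-0, U2 inverted output, U5 stuck-at-0, U5 inverted output, U6 stuck-at-0, U6 inverted output}.
Test 2 (a=0, b=1, c=0): fault-free U1=1, U2=1, U3=1, U4=0, U5=1, U6=1 → 1; observed 1. Eliminates U2 stuck-at-0, U2 inverted output, U5 stuck-at-0, U5 inverted output, U6 stuck-at-0, U6 inverted output.
Test 3 (a=1, b=0, c=0): fault-free U1=0, U2=0, U3=0, U4=0, U5=1, U6=1 → 1; observed 1. Eliminates U1 inverted output.
Only U1 stuck-at-0 is consistent with every test.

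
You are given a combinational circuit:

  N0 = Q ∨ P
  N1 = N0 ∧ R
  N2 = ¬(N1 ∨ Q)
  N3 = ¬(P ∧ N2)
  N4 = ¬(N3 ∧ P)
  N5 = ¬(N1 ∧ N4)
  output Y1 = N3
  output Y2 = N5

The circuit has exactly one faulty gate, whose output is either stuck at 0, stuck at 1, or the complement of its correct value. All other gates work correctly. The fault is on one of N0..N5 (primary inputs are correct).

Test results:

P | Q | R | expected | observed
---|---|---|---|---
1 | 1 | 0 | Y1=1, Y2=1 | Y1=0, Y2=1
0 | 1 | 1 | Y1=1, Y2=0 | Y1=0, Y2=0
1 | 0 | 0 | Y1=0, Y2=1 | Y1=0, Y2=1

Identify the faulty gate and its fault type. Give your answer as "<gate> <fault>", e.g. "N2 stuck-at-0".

N3 stuck-at-0

Fault-free values for test 1 (P=1, Q=1, R=0): N0=1, N1=0, N2=0, N3=1, N4=0, N5=1, giving Y1=1, Y2=1. Observed Y1=0, Y2=1.
Test 1: faults giving observed Y1=0, Y2=1 are {N2 stuck-at-1, N2 inverted output, N3 stuck-at-0, N3 inverted output}.
Test 2 (P=0, Q=1, R=1): fault-free N0=1, N1=1, N2=0, N3=1, N4=1, N5=0 → Y1=1, Y2=0; observed Y1=0, Y2=0. Eliminates N2 stuck-at-1, N2 inverted output.
Test 3 (P=1, Q=0, R=0): fault-free N0=1, N1=0, N2=1, N3=0, N4=1, N5=1 → Y1=0, Y2=1; observed Y1=0, Y2=1. Eliminates N3 inverted output.
Only N3 stuck-at-0 is consistent with every test.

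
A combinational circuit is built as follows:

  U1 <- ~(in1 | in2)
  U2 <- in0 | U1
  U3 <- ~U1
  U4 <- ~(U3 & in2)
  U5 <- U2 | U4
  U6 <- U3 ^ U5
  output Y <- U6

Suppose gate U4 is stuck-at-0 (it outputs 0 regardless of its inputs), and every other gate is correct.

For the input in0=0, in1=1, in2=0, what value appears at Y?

Propagate with U4 forced: U1=0, U2=0, U3=1, U4=0 [stuck-at-0], U5=0, U6=1.
So Y = 1. (Without the fault it would be 0.)

1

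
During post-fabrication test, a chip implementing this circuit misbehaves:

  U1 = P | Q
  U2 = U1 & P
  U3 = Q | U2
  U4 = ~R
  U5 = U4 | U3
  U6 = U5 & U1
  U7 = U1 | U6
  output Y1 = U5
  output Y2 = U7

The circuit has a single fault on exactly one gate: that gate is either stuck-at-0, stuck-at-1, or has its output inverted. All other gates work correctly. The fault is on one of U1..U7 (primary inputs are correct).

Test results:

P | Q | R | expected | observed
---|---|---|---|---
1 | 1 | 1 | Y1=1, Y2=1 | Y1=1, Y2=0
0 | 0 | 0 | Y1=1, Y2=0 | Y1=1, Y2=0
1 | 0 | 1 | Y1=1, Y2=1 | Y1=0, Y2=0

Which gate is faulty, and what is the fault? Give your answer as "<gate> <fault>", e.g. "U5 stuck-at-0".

U1 stuck-at-0

Fault-free values for test 1 (P=1, Q=1, R=1): U1=1, U2=1, U3=1, U4=0, U5=1, U6=1, U7=1, giving Y1=1, Y2=1. Observed Y1=1, Y2=0.
Test 1: faults giving observed Y1=1, Y2=0 are {U1 stuck-at-0, U1 inverted output, U7 stuck-at-0, U7 inverted output}.
Test 2 (P=0, Q=0, R=0): fault-free U1=0, U2=0, U3=0, U4=1, U5=1, U6=0, U7=0 → Y1=1, Y2=0; observed Y1=1, Y2=0. Eliminates U1 inverted output, U7 inverted output.
Test 3 (P=1, Q=0, R=1): fault-free U1=1, U2=1, U3=1, U4=0, U5=1, U6=1, U7=1 → Y1=1, Y2=1; observed Y1=0, Y2=0. Eliminates U7 stuck-at-0.
Only U1 stuck-at-0 is consistent with every test.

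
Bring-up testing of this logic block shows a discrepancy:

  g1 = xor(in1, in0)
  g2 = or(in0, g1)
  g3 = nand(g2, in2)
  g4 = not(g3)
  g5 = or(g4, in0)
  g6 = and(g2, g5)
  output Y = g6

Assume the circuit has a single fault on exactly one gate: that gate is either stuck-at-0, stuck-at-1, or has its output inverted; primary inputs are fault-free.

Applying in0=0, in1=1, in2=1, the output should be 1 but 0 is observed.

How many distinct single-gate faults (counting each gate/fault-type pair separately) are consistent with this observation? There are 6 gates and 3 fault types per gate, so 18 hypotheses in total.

Fault-free: g1=1, g2=1, g3=0, g4=1, g5=1, g6=1 → 1. Observed 0.
  g1: stuck-at-0, inverted output ✓; others ✗
  g2: stuck-at-0, inverted output ✓; others ✗
  g3: stuck-at-1, inverted output ✓; others ✗
  g4: stuck-at-0, inverted output ✓; others ✗
  g5: stuck-at-0, inverted output ✓; others ✗
  g6: stuck-at-0, inverted output ✓; others ✗
Consistent faults: {g1 stuck-at-0, g1 inverted output, g2 stuck-at-0, g2 inverted output, g3 stuck-at-1, g3 inverted output, g4 stuck-at-0, g4 inverted output, g5 stuck-at-0, g5 inverted output, g6 stuck-at-0, g6 inverted output} — 12 in all.

12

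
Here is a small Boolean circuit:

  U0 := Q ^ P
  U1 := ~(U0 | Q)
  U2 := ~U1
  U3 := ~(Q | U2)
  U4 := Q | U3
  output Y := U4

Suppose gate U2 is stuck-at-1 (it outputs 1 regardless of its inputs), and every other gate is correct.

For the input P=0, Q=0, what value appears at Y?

0

Propagate with U2 forced: U0=0, U1=1, U2=1 [stuck-at-1], U3=0, U4=0.
So Y = 0. (Without the fault it would be 1.)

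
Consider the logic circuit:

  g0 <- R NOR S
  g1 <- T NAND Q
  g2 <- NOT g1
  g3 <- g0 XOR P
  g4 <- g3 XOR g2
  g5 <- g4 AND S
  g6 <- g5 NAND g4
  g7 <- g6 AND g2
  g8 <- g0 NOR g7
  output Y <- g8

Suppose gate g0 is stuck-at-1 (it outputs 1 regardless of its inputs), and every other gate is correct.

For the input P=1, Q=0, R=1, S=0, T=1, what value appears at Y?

Propagate with g0 forced: g0=1 [stuck-at-1], g1=1, g2=0, g3=0, g4=0, g5=0, g6=1, g7=0, g8=0.
So Y = 0. (Without the fault it would be 1.)

0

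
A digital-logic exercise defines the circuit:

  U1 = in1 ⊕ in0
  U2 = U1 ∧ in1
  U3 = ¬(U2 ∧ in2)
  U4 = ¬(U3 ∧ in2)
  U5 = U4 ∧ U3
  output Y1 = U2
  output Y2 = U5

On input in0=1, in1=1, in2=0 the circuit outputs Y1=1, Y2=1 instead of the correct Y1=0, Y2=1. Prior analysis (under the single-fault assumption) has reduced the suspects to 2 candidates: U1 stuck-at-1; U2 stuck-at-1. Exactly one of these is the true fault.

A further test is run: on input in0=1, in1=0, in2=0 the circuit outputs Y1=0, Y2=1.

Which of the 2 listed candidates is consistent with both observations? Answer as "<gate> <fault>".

U1 stuck-at-1

Evaluate each candidate on input in0=1, in1=0, in2=0:
  U1 stuck-at-1: U1=1 [stuck-at-1], U2=0, U3=1, U4=1, U5=1 → Y1=0, Y2=1 — matches
  U2 stuck-at-1: U1=1, U2=1 [stuck-at-1], U3=1, U4=1, U5=1 → Y1=1, Y2=1 — eliminated
Only U1 stuck-at-1 reproduces the observed Y1=0, Y2=1.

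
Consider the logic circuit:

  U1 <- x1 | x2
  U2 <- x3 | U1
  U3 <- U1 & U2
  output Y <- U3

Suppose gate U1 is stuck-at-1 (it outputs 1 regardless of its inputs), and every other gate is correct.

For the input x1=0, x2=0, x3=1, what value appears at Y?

Propagate with U1 forced: U1=1 [stuck-at-1], U2=1, U3=1.
So Y = 1. (Without the fault it would be 0.)

1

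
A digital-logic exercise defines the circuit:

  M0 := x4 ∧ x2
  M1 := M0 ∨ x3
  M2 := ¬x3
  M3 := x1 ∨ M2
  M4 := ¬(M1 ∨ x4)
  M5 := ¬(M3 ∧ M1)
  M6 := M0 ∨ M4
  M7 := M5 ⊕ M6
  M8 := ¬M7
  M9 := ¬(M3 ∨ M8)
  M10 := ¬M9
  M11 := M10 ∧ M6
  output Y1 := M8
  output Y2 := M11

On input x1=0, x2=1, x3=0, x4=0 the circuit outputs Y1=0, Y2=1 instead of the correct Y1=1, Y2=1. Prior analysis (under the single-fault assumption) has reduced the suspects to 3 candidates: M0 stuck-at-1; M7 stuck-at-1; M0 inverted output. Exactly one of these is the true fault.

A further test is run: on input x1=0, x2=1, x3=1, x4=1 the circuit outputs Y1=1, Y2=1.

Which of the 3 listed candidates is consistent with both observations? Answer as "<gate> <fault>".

Evaluate each candidate on input x1=0, x2=1, x3=1, x4=1:
  M0 stuck-at-1: M0=1 [stuck-at-1], M1=1, M2=0, M3=0, M4=0, M5=1, M6=1, M7=0, M8=1, M9=0, M10=1, M11=1 → Y1=1, Y2=1 — matches
  M7 stuck-at-1: M0=1, M1=1, M2=0, M3=0, M4=0, M5=1, M6=1, M7=1 [stuck-at-1], M8=0, M9=1, M10=0, M11=0 → Y1=0, Y2=0 — eliminated
  M0 inverted output: M0=0 [inverted output], M1=1, M2=0, M3=0, M4=0, M5=1, M6=0, M7=1, M8=0, M9=1, M10=0, M11=0 → Y1=0, Y2=0 — eliminated
Only M0 stuck-at-1 reproduces the observed Y1=1, Y2=1.

M0 stuck-at-1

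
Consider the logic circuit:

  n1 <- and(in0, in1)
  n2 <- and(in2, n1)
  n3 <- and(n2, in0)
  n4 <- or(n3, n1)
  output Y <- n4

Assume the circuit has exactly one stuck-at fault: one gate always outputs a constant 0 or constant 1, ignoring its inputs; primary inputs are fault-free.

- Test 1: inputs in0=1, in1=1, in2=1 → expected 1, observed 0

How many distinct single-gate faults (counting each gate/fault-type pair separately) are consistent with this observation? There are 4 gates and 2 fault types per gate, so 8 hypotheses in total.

2

Fault-free: n1=1, n2=1, n3=1, n4=1 → 1. Observed 0.
  n1 stuck-at-0: output 0 ✓
  n1 stuck-at-1: output 1 ✗
  n2 stuck-at-0: output 1 ✗
  n2 stuck-at-1: output 1 ✗
  n3 stuck-at-0: output 1 ✗
  n3 stuck-at-1: output 1 ✗
  n4 stuck-at-0: output 0 ✓
  n4 stuck-at-1: output 1 ✗
Consistent faults: {n1 stuck-at-0, n4 stuck-at-0} — 2 in all.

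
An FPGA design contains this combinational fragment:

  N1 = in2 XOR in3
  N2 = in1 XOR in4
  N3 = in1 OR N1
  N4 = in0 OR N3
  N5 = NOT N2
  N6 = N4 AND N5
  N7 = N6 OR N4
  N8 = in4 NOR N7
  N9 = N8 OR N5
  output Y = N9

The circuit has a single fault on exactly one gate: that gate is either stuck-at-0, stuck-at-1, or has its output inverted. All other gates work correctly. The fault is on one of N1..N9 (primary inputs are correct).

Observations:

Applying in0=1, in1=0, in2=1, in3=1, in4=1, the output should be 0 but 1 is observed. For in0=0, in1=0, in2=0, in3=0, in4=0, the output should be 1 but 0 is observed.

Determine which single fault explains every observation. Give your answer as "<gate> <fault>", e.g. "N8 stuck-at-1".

Fault-free values for test 1 (in0=1, in1=0, in2=1, in3=1, in4=1): N1=0, N2=1, N3=0, N4=1, N5=0, N6=0, N7=1, N8=0, N9=0, giving Y=0. Observed 1.
Test 1: faults giving observed 1 are {N2 stuck-at-0, N2 inverted output, N5 stuck-at-1, N5 inverted output, N8 stuck-at-1, N8 inverted output, N9 stuck-at-1, N9 inverted output}.
Test 2 (in0=0, in1=0, in2=0, in3=0, in4=0): fault-free N1=0, N2=0, N3=0, N4=0, N5=1, N6=0, N7=0, N8=1, N9=1 → 1; observed 0. Eliminates N2 stuck-at-0, N2 inverted output, N5 stuck-at-1, N5 inverted output, N8 stuck-at-1, N8 inverted output, N9 stuck-at-1.
Only N9 inverted output is consistent with every test.

N9 inverted output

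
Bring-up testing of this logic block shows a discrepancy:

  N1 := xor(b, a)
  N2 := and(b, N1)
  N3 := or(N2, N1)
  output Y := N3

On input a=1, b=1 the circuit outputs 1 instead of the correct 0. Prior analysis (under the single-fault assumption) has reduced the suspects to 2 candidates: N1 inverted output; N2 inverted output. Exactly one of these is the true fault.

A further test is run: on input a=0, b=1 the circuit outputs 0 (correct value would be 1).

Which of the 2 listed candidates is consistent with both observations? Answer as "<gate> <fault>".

Evaluate each candidate on input a=0, b=1:
  N1 inverted output: N1=0 [inverted output], N2=0, N3=0 → 0 — matches
  N2 inverted output: N1=1, N2=0 [inverted output], N3=1 → 1 — eliminated
Only N1 inverted output reproduces the observed 0.

N1 inverted output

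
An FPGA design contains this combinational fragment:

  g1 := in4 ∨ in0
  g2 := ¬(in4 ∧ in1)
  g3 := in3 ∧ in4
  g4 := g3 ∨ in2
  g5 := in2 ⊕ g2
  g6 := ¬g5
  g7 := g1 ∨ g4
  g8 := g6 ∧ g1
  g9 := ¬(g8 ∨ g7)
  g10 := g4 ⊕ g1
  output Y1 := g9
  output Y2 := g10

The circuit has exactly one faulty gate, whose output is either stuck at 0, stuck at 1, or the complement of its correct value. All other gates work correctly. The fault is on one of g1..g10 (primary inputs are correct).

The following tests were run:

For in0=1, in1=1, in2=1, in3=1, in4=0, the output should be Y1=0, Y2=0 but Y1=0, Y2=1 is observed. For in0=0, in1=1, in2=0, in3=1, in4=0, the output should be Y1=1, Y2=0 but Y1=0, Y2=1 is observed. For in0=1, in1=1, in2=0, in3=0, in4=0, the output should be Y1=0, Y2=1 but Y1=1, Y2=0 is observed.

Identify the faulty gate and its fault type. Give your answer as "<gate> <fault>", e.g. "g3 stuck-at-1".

Fault-free values for test 1 (in0=1, in1=1, in2=1, in3=1, in4=0): g1=1, g2=1, g3=0, g4=1, g5=0, g6=1, g7=1, g8=1, g9=0, g10=0, giving Y1=0, Y2=0. Observed Y1=0, Y2=1.
Test 1: faults giving observed Y1=0, Y2=1 are {g1 stuck-at-0, g1 inverted output, g4 stuck-at-0, g4 inverted output, g10 stuck-at-1, g10 inverted output}.
Test 2 (in0=0, in1=1, in2=0, in3=1, in4=0): fault-free g1=0, g2=1, g3=0, g4=0, g5=1, g6=0, g7=0, g8=0, g9=1, g10=0 → Y1=1, Y2=0; observed Y1=0, Y2=1. Eliminates g1 stuck-at-0, g4 stuck-at-0, g10 stuck-at-1, g10 inverted output.
Test 3 (in0=1, in1=1, in2=0, in3=0, in4=0): fault-free g1=1, g2=1, g3=0, g4=0, g5=1, g6=0, g7=1, g8=0, g9=0, g10=1 → Y1=0, Y2=1; observed Y1=1, Y2=0. Eliminates g4 inverted output.
Only g1 inverted output is consistent with every test.

g1 inverted output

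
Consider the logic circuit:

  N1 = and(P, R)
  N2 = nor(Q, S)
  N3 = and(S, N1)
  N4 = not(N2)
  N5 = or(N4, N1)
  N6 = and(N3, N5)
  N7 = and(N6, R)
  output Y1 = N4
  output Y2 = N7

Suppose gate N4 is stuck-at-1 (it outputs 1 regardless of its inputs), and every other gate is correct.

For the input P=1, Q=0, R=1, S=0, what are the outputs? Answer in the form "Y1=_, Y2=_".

Propagate with N4 forced: N1=1, N2=1, N3=0, N4=1 [stuck-at-1], N5=1, N6=0, N7=0.
So the outputs are Y1=1, Y2=0. (Without the fault they would be Y1=0, Y2=0.)

Y1=1, Y2=0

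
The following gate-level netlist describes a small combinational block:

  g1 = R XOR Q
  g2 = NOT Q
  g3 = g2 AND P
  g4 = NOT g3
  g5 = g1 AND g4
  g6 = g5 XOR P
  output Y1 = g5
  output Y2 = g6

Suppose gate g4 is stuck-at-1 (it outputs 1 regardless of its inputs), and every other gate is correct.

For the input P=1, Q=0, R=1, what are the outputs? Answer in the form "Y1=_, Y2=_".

Propagate with g4 forced: g1=1, g2=1, g3=1, g4=1 [stuck-at-1], g5=1, g6=0.
So the outputs are Y1=1, Y2=0. (Without the fault they would be Y1=0, Y2=1.)

Y1=1, Y2=0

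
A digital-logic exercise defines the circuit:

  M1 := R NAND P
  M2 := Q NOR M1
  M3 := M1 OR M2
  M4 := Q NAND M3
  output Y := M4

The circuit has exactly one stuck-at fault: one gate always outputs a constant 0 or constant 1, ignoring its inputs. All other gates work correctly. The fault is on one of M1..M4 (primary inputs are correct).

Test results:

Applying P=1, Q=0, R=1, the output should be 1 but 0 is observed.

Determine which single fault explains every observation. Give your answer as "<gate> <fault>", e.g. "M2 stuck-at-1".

M4 stuck-at-0

Fault-free values for test 1 (P=1, Q=0, R=1): M1=0, M2=1, M3=1, M4=1, giving Y=1. Observed 0.
Test 1: faults giving observed 0 are {M4 stuck-at-0}.
Only M4 stuck-at-0 is consistent with every test.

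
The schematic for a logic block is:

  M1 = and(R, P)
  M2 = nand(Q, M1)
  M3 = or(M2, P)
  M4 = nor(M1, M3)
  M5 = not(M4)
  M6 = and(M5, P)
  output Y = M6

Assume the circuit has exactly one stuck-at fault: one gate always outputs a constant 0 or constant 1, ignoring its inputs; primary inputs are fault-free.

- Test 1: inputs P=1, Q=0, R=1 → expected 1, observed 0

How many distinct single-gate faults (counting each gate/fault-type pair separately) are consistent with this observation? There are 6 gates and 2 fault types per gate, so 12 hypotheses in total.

3

Fault-free: M1=1, M2=1, M3=1, M4=0, M5=1, M6=1 → 1. Observed 0.
  M1 stuck-at-0: output 1 ✗
  M1 stuck-at-1: output 1 ✗
  M2 stuck-at-0: output 1 ✗
  M2 stuck-at-1: output 1 ✗
  M3 stuck-at-0: output 1 ✗
  M3 stuck-at-1: output 1 ✗
  M4 stuck-at-0: output 1 ✗
  M4 stuck-at-1: output 0 ✓
  M5 stuck-at-0: output 0 ✓
  M5 stuck-at-1: output 1 ✗
  M6 stuck-at-0: output 0 ✓
  M6 stuck-at-1: output 1 ✗
Consistent faults: {M4 stuck-at-1, M5 stuck-at-0, M6 stuck-at-0} — 3 in all.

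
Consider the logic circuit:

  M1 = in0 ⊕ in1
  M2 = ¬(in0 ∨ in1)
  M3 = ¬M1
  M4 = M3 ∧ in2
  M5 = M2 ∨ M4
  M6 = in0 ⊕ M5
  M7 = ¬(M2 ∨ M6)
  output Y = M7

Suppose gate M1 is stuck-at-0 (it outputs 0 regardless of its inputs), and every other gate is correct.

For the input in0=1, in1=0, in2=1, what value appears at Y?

1

Propagate with M1 forced: M1=0 [stuck-at-0], M2=0, M3=1, M4=1, M5=1, M6=0, M7=1.
So Y = 1. (Without the fault it would be 0.)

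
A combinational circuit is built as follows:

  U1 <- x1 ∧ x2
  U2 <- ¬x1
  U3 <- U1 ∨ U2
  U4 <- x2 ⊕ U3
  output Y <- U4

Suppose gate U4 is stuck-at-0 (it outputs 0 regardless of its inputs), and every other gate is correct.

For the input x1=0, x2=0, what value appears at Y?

0

Propagate with U4 forced: U1=0, U2=1, U3=1, U4=0 [stuck-at-0].
So Y = 0. (Without the fault it would be 1.)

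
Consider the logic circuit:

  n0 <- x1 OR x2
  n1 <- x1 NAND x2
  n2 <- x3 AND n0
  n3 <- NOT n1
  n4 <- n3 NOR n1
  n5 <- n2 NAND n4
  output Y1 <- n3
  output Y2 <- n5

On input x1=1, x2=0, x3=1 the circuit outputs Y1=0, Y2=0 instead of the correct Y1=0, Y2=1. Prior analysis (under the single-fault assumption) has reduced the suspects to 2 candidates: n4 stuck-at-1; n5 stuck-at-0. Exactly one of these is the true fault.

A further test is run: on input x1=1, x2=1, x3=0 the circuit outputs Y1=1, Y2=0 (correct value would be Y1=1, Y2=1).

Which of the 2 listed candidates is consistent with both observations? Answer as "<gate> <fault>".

Evaluate each candidate on input x1=1, x2=1, x3=0:
  n4 stuck-at-1: n0=1, n1=0, n2=0, n3=1, n4=1 [stuck-at-1], n5=1 → Y1=1, Y2=1 — eliminated
  n5 stuck-at-0: n0=1, n1=0, n2=0, n3=1, n4=0, n5=0 [stuck-at-0] → Y1=1, Y2=0 — matches
Only n5 stuck-at-0 reproduces the observed Y1=1, Y2=0.

n5 stuck-at-0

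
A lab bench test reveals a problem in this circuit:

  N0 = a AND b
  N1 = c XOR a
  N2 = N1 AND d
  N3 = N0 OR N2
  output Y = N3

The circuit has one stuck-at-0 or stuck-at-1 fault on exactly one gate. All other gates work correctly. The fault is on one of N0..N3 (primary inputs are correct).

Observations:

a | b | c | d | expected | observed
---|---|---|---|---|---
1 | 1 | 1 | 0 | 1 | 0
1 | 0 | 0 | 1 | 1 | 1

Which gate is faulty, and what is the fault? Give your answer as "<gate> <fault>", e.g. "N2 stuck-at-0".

N0 stuck-at-0

Fault-free values for test 1 (a=1, b=1, c=1, d=0): N0=1, N1=0, N2=0, N3=1, giving Y=1. Observed 0.
Test 1: faults giving observed 0 are {N0 stuck-at-0, N3 stuck-at-0}.
Test 2 (a=1, b=0, c=0, d=1): fault-free N0=0, N1=1, N2=1, N3=1 → 1; observed 1. Eliminates N3 stuck-at-0.
Only N0 stuck-at-0 is consistent with every test.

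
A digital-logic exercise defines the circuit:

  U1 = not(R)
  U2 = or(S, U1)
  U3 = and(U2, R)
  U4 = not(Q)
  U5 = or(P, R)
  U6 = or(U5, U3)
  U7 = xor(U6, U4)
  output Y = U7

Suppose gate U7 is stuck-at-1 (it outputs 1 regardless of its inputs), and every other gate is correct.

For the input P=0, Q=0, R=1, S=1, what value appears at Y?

1

Propagate with U7 forced: U1=0, U2=1, U3=1, U4=1, U5=1, U6=1, U7=1 [stuck-at-1].
So Y = 1. (Without the fault it would be 0.)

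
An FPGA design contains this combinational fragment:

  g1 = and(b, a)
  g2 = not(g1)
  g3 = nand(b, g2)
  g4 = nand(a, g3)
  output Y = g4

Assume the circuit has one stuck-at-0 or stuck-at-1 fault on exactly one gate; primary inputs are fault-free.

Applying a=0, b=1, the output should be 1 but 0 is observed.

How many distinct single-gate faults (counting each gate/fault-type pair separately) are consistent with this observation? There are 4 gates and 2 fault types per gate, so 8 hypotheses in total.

Fault-free: g1=0, g2=1, g3=0, g4=1 → 1. Observed 0.
  g1 stuck-at-0: output 1 ✗
  g1 stuck-at-1: output 1 ✗
  g2 stuck-at-0: output 1 ✗
  g2 stuck-at-1: output 1 ✗
  g3 stuck-at-0: output 1 ✗
  g3 stuck-at-1: output 1 ✗
  g4 stuck-at-0: output 0 ✓
  g4 stuck-at-1: output 1 ✗
Consistent faults: {g4 stuck-at-0} — 1 in all.

1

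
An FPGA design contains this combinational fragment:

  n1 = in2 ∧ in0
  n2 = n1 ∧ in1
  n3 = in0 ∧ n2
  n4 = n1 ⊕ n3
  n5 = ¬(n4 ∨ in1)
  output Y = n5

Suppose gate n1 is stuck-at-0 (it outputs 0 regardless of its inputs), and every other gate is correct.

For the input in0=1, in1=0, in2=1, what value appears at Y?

1

Propagate with n1 forced: n1=0 [stuck-at-0], n2=0, n3=0, n4=0, n5=1.
So Y = 1. (Without the fault it would be 0.)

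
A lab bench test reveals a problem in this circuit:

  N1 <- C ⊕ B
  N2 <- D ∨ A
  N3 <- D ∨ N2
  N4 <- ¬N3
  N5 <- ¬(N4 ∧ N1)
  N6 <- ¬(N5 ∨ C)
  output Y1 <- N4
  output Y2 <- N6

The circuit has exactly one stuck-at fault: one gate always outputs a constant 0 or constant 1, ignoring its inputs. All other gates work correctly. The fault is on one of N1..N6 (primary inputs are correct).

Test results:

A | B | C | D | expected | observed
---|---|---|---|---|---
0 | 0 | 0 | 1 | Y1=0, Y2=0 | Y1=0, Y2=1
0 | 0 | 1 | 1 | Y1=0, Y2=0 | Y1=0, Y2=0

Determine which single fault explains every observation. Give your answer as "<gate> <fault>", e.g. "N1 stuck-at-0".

N5 stuck-at-0

Fault-free values for test 1 (A=0, B=0, C=0, D=1): N1=0, N2=1, N3=1, N4=0, N5=1, N6=0, giving Y1=0, Y2=0. Observed Y1=0, Y2=1.
Test 1: faults giving observed Y1=0, Y2=1 are {N5 stuck-at-0, N6 stuck-at-1}.
Test 2 (A=0, B=0, C=1, D=1): fault-free N1=1, N2=1, N3=1, N4=0, N5=1, N6=0 → Y1=0, Y2=0; observed Y1=0, Y2=0. Eliminates N6 stuck-at-1.
Only N5 stuck-at-0 is consistent with every test.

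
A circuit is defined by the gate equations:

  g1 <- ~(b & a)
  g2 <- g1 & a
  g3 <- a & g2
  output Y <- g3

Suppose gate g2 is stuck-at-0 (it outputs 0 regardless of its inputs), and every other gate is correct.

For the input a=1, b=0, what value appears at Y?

0

Propagate with g2 forced: g1=1, g2=0 [stuck-at-0], g3=0.
So Y = 0. (Without the fault it would be 1.)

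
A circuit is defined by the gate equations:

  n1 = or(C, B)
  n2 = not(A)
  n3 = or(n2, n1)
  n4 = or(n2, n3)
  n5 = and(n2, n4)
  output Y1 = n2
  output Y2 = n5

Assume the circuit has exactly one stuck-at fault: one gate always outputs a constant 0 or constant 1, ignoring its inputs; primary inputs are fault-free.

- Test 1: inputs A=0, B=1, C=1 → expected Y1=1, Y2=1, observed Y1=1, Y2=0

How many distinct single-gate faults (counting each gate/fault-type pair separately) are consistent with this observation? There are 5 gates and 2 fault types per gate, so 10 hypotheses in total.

Fault-free: n1=1, n2=1, n3=1, n4=1, n5=1 → Y1=1, Y2=1. Observed Y1=1, Y2=0.
  n1 stuck-at-0: output Y1=1, Y2=1 ✗
  n1 stuck-at-1: output Y1=1, Y2=1 ✗
  n2 stuck-at-0: output Y1=0, Y2=0 ✗
  n2 stuck-at-1: output Y1=1, Y2=1 ✗
  n3 stuck-at-0: output Y1=1, Y2=1 ✗
  n3 stuck-at-1: output Y1=1, Y2=1 ✗
  n4 stuck-at-0: output Y1=1, Y2=0 ✓
  n4 stuck-at-1: output Y1=1, Y2=1 ✗
  n5 stuck-at-0: output Y1=1, Y2=0 ✓
  n5 stuck-at-1: output Y1=1, Y2=1 ✗
Consistent faults: {n4 stuck-at-0, n5 stuck-at-0} — 2 in all.

2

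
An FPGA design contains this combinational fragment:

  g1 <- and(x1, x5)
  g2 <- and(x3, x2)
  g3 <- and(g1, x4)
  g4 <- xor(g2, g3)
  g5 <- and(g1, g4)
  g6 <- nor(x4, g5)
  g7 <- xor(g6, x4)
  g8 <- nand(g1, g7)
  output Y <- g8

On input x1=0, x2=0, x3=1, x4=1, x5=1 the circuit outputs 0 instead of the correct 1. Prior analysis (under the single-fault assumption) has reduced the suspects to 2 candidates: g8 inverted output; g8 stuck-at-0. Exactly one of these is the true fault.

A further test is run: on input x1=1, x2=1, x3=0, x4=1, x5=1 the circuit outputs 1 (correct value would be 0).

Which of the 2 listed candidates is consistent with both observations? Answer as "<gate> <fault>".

Evaluate each candidate on input x1=1, x2=1, x3=0, x4=1, x5=1:
  g8 inverted output: g1=1, g2=0, g3=1, g4=1, g5=1, g6=0, g7=1, g8=1 [inverted output] → 1 — matches
  g8 stuck-at-0: g1=1, g2=0, g3=1, g4=1, g5=1, g6=0, g7=1, g8=0 [stuck-at-0] → 0 — eliminated
Only g8 inverted output reproduces the observed 1.

g8 inverted output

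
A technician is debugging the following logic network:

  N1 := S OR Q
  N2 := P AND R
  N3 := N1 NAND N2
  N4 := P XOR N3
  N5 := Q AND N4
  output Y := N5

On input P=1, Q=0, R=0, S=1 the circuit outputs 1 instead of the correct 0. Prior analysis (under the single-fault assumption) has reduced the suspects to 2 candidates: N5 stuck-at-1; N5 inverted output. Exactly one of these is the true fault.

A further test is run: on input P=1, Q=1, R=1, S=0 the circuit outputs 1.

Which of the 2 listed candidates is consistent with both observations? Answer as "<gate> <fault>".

Evaluate each candidate on input P=1, Q=1, R=1, S=0:
  N5 stuck-at-1: N1=1, N2=1, N3=0, N4=1, N5=1 [stuck-at-1] → 1 — matches
  N5 inverted output: N1=1, N2=1, N3=0, N4=1, N5=0 [inverted output] → 0 — eliminated
Only N5 stuck-at-1 reproduces the observed 1.

N5 stuck-at-1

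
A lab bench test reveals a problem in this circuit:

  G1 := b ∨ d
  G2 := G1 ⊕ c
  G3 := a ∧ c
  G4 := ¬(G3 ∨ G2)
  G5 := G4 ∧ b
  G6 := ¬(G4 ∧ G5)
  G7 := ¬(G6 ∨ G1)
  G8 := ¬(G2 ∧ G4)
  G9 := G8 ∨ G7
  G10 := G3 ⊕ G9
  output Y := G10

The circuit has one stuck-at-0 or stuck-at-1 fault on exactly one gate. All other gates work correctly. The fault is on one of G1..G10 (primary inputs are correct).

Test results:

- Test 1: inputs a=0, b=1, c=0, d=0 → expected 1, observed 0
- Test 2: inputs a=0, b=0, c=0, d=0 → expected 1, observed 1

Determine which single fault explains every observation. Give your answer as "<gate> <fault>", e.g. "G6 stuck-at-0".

Fault-free values for test 1 (a=0, b=1, c=0, d=0): G1=1, G2=1, G3=0, G4=0, G5=0, G6=1, G7=0, G8=1, G9=1, G10=1, giving Y=1. Observed 0.
Test 1: faults giving observed 0 are {G3 stuck-at-1, G4 stuck-at-1, G8 stuck-at-0, G9 stuck-at-0, G10 stuck-at-0}.
Test 2 (a=0, b=0, c=0, d=0): fault-free G1=0, G2=0, G3=0, G4=1, G5=0, G6=1, G7=0, G8=1, G9=1, G10=1 → 1; observed 1. Eliminates G3 stuck-at-1, G8 stuck-at-0, G9 stuck-at-0, G10 stuck-at-0.
Only G4 stuck-at-1 is consistent with every test.

G4 stuck-at-1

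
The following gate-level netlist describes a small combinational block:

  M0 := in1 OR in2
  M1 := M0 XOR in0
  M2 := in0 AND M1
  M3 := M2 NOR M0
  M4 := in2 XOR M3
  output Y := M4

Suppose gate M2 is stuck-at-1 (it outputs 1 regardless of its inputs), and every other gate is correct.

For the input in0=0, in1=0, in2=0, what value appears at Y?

0

Propagate with M2 forced: M0=0, M1=0, M2=1 [stuck-at-1], M3=0, M4=0.
So Y = 0. (Without the fault it would be 1.)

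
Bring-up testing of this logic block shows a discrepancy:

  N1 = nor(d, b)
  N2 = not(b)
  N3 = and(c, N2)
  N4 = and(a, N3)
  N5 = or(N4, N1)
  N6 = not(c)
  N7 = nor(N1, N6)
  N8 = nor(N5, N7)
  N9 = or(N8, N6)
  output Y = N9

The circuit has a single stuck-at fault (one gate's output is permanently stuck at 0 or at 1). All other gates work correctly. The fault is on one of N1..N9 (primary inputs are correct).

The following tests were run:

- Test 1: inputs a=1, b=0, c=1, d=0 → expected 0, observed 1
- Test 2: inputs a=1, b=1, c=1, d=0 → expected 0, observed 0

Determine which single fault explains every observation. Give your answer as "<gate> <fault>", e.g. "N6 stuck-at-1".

Fault-free values for test 1 (a=1, b=0, c=1, d=0): N1=1, N2=1, N3=1, N4=1, N5=1, N6=0, N7=0, N8=0, N9=0, giving Y=0. Observed 1.
Test 1: faults giving observed 1 are {N5 stuck-at-0, N6 stuck-at-1, N8 stuck-at-1, N9 stuck-at-1}.
Test 2 (a=1, b=1, c=1, d=0): fault-free N1=0, N2=0, N3=0, N4=0, N5=0, N6=0, N7=1, N8=0, N9=0 → 0; observed 0. Eliminates N6 stuck-at-1, N8 stuck-at-1, N9 stuck-at-1.
Only N5 stuck-at-0 is consistent with every test.

N5 stuck-at-0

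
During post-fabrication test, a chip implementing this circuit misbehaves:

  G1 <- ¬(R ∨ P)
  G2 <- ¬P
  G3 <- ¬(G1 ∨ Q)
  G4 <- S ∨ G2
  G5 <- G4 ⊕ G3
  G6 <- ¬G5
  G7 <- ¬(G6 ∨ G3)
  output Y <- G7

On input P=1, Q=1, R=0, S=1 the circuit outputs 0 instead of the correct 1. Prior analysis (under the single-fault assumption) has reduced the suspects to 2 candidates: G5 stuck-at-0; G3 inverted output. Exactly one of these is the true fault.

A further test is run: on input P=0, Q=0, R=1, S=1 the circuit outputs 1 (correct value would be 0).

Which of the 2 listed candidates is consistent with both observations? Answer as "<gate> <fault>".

G3 inverted output

Evaluate each candidate on input P=0, Q=0, R=1, S=1:
  G5 stuck-at-0: G1=0, G2=1, G3=1, G4=1, G5=0 [stuck-at-0], G6=1, G7=0 → 0 — eliminated
  G3 inverted output: G1=0, G2=1, G3=0 [inverted output], G4=1, G5=1, G6=0, G7=1 → 1 — matches
Only G3 inverted output reproduces the observed 1.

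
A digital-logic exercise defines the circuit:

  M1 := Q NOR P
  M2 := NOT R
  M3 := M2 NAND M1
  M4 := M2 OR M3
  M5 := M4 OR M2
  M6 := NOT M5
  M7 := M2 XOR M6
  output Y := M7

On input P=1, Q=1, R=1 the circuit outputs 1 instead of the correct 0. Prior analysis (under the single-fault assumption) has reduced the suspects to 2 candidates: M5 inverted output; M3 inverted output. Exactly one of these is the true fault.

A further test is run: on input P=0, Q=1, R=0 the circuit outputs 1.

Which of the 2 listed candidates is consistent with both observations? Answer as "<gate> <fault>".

M3 inverted output

Evaluate each candidate on input P=0, Q=1, R=0:
  M5 inverted output: M1=0, M2=1, M3=1, M4=1, M5=0 [inverted output], M6=1, M7=0 → 0 — eliminated
  M3 inverted output: M1=0, M2=1, M3=0 [inverted output], M4=1, M5=1, M6=0, M7=1 → 1 — matches
Only M3 inverted output reproduces the observed 1.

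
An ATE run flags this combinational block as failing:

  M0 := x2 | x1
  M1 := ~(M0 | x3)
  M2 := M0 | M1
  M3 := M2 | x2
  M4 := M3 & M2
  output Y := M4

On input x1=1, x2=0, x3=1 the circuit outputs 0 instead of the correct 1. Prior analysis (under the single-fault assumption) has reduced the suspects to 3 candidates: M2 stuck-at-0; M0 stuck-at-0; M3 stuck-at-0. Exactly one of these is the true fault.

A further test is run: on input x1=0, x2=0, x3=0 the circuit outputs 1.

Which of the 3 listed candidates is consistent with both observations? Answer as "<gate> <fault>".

M0 stuck-at-0

Evaluate each candidate on input x1=0, x2=0, x3=0:
  M2 stuck-at-0: M0=0, M1=1, M2=0 [stuck-at-0], M3=0, M4=0 → 0 — eliminated
  M0 stuck-at-0: M0=0 [stuck-at-0], M1=1, M2=1, M3=1, M4=1 → 1 — matches
  M3 stuck-at-0: M0=0, M1=1, M2=1, M3=0 [stuck-at-0], M4=0 → 0 — eliminated
Only M0 stuck-at-0 reproduces the observed 1.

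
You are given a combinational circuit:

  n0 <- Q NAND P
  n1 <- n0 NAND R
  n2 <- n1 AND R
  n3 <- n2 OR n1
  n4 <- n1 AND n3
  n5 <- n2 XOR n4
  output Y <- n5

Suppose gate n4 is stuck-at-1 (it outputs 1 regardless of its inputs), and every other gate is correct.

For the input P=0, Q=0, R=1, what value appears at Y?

Propagate with n4 forced: n0=1, n1=0, n2=0, n3=0, n4=1 [stuck-at-1], n5=1.
So Y = 1. (Without the fault it would be 0.)

1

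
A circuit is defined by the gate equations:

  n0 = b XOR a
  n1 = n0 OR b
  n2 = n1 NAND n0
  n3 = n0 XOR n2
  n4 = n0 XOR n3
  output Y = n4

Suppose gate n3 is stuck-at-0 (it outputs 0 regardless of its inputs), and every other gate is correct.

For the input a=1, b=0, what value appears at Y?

Propagate with n3 forced: n0=1, n1=1, n2=0, n3=0 [stuck-at-0], n4=1.
So Y = 1. (Without the fault it would be 0.)

1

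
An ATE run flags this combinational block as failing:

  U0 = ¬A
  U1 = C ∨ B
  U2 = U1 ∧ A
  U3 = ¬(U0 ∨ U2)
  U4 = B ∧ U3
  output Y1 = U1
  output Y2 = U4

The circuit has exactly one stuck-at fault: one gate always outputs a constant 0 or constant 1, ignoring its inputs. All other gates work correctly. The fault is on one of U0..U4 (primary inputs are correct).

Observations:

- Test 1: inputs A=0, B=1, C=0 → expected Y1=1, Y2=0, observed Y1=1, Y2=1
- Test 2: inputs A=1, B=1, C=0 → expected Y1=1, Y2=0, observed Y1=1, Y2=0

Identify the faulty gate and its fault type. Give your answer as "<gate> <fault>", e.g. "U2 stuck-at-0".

U0 stuck-at-0

Fault-free values for test 1 (A=0, B=1, C=0): U0=1, U1=1, U2=0, U3=0, U4=0, giving Y1=1, Y2=0. Observed Y1=1, Y2=1.
Test 1: faults giving observed Y1=1, Y2=1 are {U0 stuck-at-0, U3 stuck-at-1, U4 stuck-at-1}.
Test 2 (A=1, B=1, C=0): fault-free U0=0, U1=1, U2=1, U3=0, U4=0 → Y1=1, Y2=0; observed Y1=1, Y2=0. Eliminates U3 stuck-at-1, U4 stuck-at-1.
Only U0 stuck-at-0 is consistent with every test.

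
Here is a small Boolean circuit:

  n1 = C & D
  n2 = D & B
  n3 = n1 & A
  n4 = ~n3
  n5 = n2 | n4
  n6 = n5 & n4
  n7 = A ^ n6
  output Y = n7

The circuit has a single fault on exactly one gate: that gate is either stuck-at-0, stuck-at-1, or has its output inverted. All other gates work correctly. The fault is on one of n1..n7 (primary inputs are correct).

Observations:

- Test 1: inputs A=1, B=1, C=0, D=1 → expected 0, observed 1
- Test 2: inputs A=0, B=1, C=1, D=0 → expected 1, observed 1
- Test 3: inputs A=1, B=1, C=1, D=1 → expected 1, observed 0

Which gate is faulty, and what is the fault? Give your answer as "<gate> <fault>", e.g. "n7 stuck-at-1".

n1 inverted output

Fault-free values for test 1 (A=1, B=1, C=0, D=1): n1=0, n2=1, n3=0, n4=1, n5=1, n6=1, n7=0, giving Y=0. Observed 1.
Test 1: faults giving observed 1 are {n1 stuck-at-1, n1 inverted output, n3 stuck-at-1, n3 inverted output, n4 stuck-at-0, n4 inverted output, n5 stuck-at-0, n5 inverted output, n6 stuck-at-0, n6 inverted output, n7 stuck-at-1, n7 inverted output}.
Test 2 (A=0, B=1, C=1, D=0): fault-free n1=0, n2=0, n3=0, n4=1, n5=1, n6=1, n7=1 → 1; observed 1. Eliminates n3 stuck-at-1, n3 inverted output, n4 stuck-at-0, n4 inverted output, n5 stuck-at-0, n5 inverted output, n6 stuck-at-0, n6 inverted output, n7 inverted output.
Test 3 (A=1, B=1, C=1, D=1): fault-free n1=1, n2=1, n3=1, n4=0, n5=1, n6=0, n7=1 → 1; observed 0. Eliminates n1 stuck-at-1, n7 stuck-at-1.
Only n1 inverted output is consistent with every test.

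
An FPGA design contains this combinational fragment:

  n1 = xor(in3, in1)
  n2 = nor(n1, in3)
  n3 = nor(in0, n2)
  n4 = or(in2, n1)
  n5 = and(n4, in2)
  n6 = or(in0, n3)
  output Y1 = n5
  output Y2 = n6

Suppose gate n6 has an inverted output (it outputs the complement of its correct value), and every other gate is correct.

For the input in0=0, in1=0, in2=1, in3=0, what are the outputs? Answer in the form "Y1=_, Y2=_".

Propagate with n6 forced: n1=0, n2=1, n3=0, n4=1, n5=1, n6=1 [inverted output].
So the outputs are Y1=1, Y2=1. (Without the fault they would be Y1=1, Y2=0.)

Y1=1, Y2=1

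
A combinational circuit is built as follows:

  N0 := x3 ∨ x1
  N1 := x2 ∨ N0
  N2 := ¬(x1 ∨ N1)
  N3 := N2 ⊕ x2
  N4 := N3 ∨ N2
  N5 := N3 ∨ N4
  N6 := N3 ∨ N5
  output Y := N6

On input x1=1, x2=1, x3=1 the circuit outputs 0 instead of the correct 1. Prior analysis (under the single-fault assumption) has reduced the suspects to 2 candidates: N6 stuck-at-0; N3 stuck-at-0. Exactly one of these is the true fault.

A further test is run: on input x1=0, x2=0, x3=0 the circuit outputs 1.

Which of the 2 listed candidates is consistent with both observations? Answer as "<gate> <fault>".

N3 stuck-at-0

Evaluate each candidate on input x1=0, x2=0, x3=0:
  N6 stuck-at-0: N0=0, N1=0, N2=1, N3=1, N4=1, N5=1, N6=0 [stuck-at-0] → 0 — eliminated
  N3 stuck-at-0: N0=0, N1=0, N2=1, N3=0 [stuck-at-0], N4=1, N5=1, N6=1 → 1 — matches
Only N3 stuck-at-0 reproduces the observed 1.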